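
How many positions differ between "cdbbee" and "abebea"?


Comparing "cdbbee" and "abebea" position by position:
  Position 0: 'c' vs 'a' => DIFFER
  Position 1: 'd' vs 'b' => DIFFER
  Position 2: 'b' vs 'e' => DIFFER
  Position 3: 'b' vs 'b' => same
  Position 4: 'e' vs 'e' => same
  Position 5: 'e' vs 'a' => DIFFER
Positions that differ: 4

4


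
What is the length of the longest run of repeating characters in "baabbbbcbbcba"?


Input: "baabbbbcbbcba"
Scanning for longest run:
  Position 1 ('a'): new char, reset run to 1
  Position 2 ('a'): continues run of 'a', length=2
  Position 3 ('b'): new char, reset run to 1
  Position 4 ('b'): continues run of 'b', length=2
  Position 5 ('b'): continues run of 'b', length=3
  Position 6 ('b'): continues run of 'b', length=4
  Position 7 ('c'): new char, reset run to 1
  Position 8 ('b'): new char, reset run to 1
  Position 9 ('b'): continues run of 'b', length=2
  Position 10 ('c'): new char, reset run to 1
  Position 11 ('b'): new char, reset run to 1
  Position 12 ('a'): new char, reset run to 1
Longest run: 'b' with length 4

4


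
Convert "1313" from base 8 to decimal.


Input: "1313" in base 8
Positional expansion:
  Digit '1' (value 1) x 8^3 = 512
  Digit '3' (value 3) x 8^2 = 192
  Digit '1' (value 1) x 8^1 = 8
  Digit '3' (value 3) x 8^0 = 3
Sum = 715

715


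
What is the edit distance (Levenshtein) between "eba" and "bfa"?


Computing edit distance: "eba" -> "bfa"
DP table:
           b    f    a
      0    1    2    3
  e   1    1    2    3
  b   2    1    2    3
  a   3    2    2    2
Edit distance = dp[3][3] = 2

2


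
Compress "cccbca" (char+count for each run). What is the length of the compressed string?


Input: cccbca
Runs:
  'c' x 3 => "c3"
  'b' x 1 => "b1"
  'c' x 1 => "c1"
  'a' x 1 => "a1"
Compressed: "c3b1c1a1"
Compressed length: 8

8


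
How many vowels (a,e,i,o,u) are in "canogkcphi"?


Input: canogkcphi
Checking each character:
  'c' at position 0: consonant
  'a' at position 1: vowel (running total: 1)
  'n' at position 2: consonant
  'o' at position 3: vowel (running total: 2)
  'g' at position 4: consonant
  'k' at position 5: consonant
  'c' at position 6: consonant
  'p' at position 7: consonant
  'h' at position 8: consonant
  'i' at position 9: vowel (running total: 3)
Total vowels: 3

3


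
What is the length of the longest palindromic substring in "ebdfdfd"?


Input: "ebdfdfd"
Checking substrings for palindromes:
  [2:7] "dfdfd" (len 5) => palindrome
  [2:5] "dfd" (len 3) => palindrome
  [3:6] "fdf" (len 3) => palindrome
  [4:7] "dfd" (len 3) => palindrome
Longest palindromic substring: "dfdfd" with length 5

5


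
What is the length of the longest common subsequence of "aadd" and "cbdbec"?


LCS of "aadd" and "cbdbec"
DP table:
           c    b    d    b    e    c
      0    0    0    0    0    0    0
  a   0    0    0    0    0    0    0
  a   0    0    0    0    0    0    0
  d   0    0    0    1    1    1    1
  d   0    0    0    1    1    1    1
LCS length = dp[4][6] = 1

1


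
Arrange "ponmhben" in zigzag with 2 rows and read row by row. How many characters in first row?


Zigzag "ponmhben" into 2 rows:
Placing characters:
  'p' => row 0
  'o' => row 1
  'n' => row 0
  'm' => row 1
  'h' => row 0
  'b' => row 1
  'e' => row 0
  'n' => row 1
Rows:
  Row 0: "pnhe"
  Row 1: "ombn"
First row length: 4

4


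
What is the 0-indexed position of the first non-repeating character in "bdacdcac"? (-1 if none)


Input: bdacdcac
Character frequencies:
  'a': 2
  'b': 1
  'c': 3
  'd': 2
Scanning left to right for freq == 1:
  Position 0 ('b'): unique! => answer = 0

0


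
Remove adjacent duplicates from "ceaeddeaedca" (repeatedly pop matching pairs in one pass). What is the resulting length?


Input: ceaeddeaedca
Stack-based adjacent duplicate removal:
  Read 'c': push. Stack: c
  Read 'e': push. Stack: ce
  Read 'a': push. Stack: cea
  Read 'e': push. Stack: ceae
  Read 'd': push. Stack: ceaed
  Read 'd': matches stack top 'd' => pop. Stack: ceae
  Read 'e': matches stack top 'e' => pop. Stack: cea
  Read 'a': matches stack top 'a' => pop. Stack: ce
  Read 'e': matches stack top 'e' => pop. Stack: c
  Read 'd': push. Stack: cd
  Read 'c': push. Stack: cdc
  Read 'a': push. Stack: cdca
Final stack: "cdca" (length 4)

4


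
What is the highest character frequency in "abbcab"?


Input: abbcab
Character counts:
  'a': 2
  'b': 3
  'c': 1
Maximum frequency: 3

3


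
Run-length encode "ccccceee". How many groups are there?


Input: ccccceee
Scanning for consecutive runs:
  Group 1: 'c' x 5 (positions 0-4)
  Group 2: 'e' x 3 (positions 5-7)
Total groups: 2

2


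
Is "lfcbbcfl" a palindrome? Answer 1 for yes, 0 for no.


Input: lfcbbcfl
Reversed: lfcbbcfl
  Compare pos 0 ('l') with pos 7 ('l'): match
  Compare pos 1 ('f') with pos 6 ('f'): match
  Compare pos 2 ('c') with pos 5 ('c'): match
  Compare pos 3 ('b') with pos 4 ('b'): match
Result: palindrome

1


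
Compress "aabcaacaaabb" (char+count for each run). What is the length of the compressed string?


Input: aabcaacaaabb
Runs:
  'a' x 2 => "a2"
  'b' x 1 => "b1"
  'c' x 1 => "c1"
  'a' x 2 => "a2"
  'c' x 1 => "c1"
  'a' x 3 => "a3"
  'b' x 2 => "b2"
Compressed: "a2b1c1a2c1a3b2"
Compressed length: 14

14


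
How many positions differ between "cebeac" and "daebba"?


Comparing "cebeac" and "daebba" position by position:
  Position 0: 'c' vs 'd' => DIFFER
  Position 1: 'e' vs 'a' => DIFFER
  Position 2: 'b' vs 'e' => DIFFER
  Position 3: 'e' vs 'b' => DIFFER
  Position 4: 'a' vs 'b' => DIFFER
  Position 5: 'c' vs 'a' => DIFFER
Positions that differ: 6

6


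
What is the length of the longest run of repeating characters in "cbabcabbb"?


Input: "cbabcabbb"
Scanning for longest run:
  Position 1 ('b'): new char, reset run to 1
  Position 2 ('a'): new char, reset run to 1
  Position 3 ('b'): new char, reset run to 1
  Position 4 ('c'): new char, reset run to 1
  Position 5 ('a'): new char, reset run to 1
  Position 6 ('b'): new char, reset run to 1
  Position 7 ('b'): continues run of 'b', length=2
  Position 8 ('b'): continues run of 'b', length=3
Longest run: 'b' with length 3

3


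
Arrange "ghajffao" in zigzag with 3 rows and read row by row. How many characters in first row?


Zigzag "ghajffao" into 3 rows:
Placing characters:
  'g' => row 0
  'h' => row 1
  'a' => row 2
  'j' => row 1
  'f' => row 0
  'f' => row 1
  'a' => row 2
  'o' => row 1
Rows:
  Row 0: "gf"
  Row 1: "hjfo"
  Row 2: "aa"
First row length: 2

2


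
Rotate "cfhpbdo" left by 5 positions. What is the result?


Input: "cfhpbdo", rotate left by 5
First 5 characters: "cfhpb"
Remaining characters: "do"
Concatenate remaining + first: "do" + "cfhpb" = "docfhpb"

docfhpb


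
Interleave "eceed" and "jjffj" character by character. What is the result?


Interleaving "eceed" and "jjffj":
  Position 0: 'e' from first, 'j' from second => "ej"
  Position 1: 'c' from first, 'j' from second => "cj"
  Position 2: 'e' from first, 'f' from second => "ef"
  Position 3: 'e' from first, 'f' from second => "ef"
  Position 4: 'd' from first, 'j' from second => "dj"
Result: ejcjefefdj

ejcjefefdj


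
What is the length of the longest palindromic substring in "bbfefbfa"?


Input: "bbfefbfa"
Checking substrings for palindromes:
  [1:6] "bfefb" (len 5) => palindrome
  [2:5] "fef" (len 3) => palindrome
  [4:7] "fbf" (len 3) => palindrome
  [0:2] "bb" (len 2) => palindrome
Longest palindromic substring: "bfefb" with length 5

5


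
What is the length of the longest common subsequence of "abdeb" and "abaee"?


LCS of "abdeb" and "abaee"
DP table:
           a    b    a    e    e
      0    0    0    0    0    0
  a   0    1    1    1    1    1
  b   0    1    2    2    2    2
  d   0    1    2    2    2    2
  e   0    1    2    2    3    3
  b   0    1    2    2    3    3
LCS length = dp[5][5] = 3

3


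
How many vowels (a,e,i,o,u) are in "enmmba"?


Input: enmmba
Checking each character:
  'e' at position 0: vowel (running total: 1)
  'n' at position 1: consonant
  'm' at position 2: consonant
  'm' at position 3: consonant
  'b' at position 4: consonant
  'a' at position 5: vowel (running total: 2)
Total vowels: 2

2


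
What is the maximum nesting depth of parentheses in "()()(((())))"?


Input: "()()(((())))"
Tracking depth:
  Position 0 '(': depth becomes 1
  Position 1 ')': depth becomes 0
  Position 2 '(': depth becomes 1
  Position 3 ')': depth becomes 0
  Position 4 '(': depth becomes 1
  Position 5 '(': depth becomes 2
  Position 6 '(': depth becomes 3
  Position 7 '(': depth becomes 4
  Position 8 ')': depth becomes 3
  Position 9 ')': depth becomes 2
  Position 10 ')': depth becomes 1
  Position 11 ')': depth becomes 0
Maximum depth reached: 4

4


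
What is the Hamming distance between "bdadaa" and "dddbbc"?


Comparing "bdadaa" and "dddbbc" position by position:
  Position 0: 'b' vs 'd' => differ
  Position 1: 'd' vs 'd' => same
  Position 2: 'a' vs 'd' => differ
  Position 3: 'd' vs 'b' => differ
  Position 4: 'a' vs 'b' => differ
  Position 5: 'a' vs 'c' => differ
Total differences (Hamming distance): 5

5


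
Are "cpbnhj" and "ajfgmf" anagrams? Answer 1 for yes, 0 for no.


Strings: "cpbnhj", "ajfgmf"
Sorted first:  bchjnp
Sorted second: affgjm
Differ at position 0: 'b' vs 'a' => not anagrams

0


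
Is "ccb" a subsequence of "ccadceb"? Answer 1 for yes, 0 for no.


Check if "ccb" is a subsequence of "ccadceb"
Greedy scan:
  Position 0 ('c'): matches sub[0] = 'c'
  Position 1 ('c'): matches sub[1] = 'c'
  Position 2 ('a'): no match needed
  Position 3 ('d'): no match needed
  Position 4 ('c'): no match needed
  Position 5 ('e'): no match needed
  Position 6 ('b'): matches sub[2] = 'b'
All 3 characters matched => is a subsequence

1


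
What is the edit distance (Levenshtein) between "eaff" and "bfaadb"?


Computing edit distance: "eaff" -> "bfaadb"
DP table:
           b    f    a    a    d    b
      0    1    2    3    4    5    6
  e   1    1    2    3    4    5    6
  a   2    2    2    2    3    4    5
  f   3    3    2    3    3    4    5
  f   4    4    3    3    4    4    5
Edit distance = dp[4][6] = 5

5


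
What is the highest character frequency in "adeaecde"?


Input: adeaecde
Character counts:
  'a': 2
  'c': 1
  'd': 2
  'e': 3
Maximum frequency: 3

3


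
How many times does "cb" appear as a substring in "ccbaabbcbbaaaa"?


Searching for "cb" in "ccbaabbcbbaaaa"
Scanning each position:
  Position 0: "cc" => no
  Position 1: "cb" => MATCH
  Position 2: "ba" => no
  Position 3: "aa" => no
  Position 4: "ab" => no
  Position 5: "bb" => no
  Position 6: "bc" => no
  Position 7: "cb" => MATCH
  Position 8: "bb" => no
  Position 9: "ba" => no
  Position 10: "aa" => no
  Position 11: "aa" => no
  Position 12: "aa" => no
Total occurrences: 2

2


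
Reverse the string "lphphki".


Input: lphphki
Reading characters right to left:
  Position 6: 'i'
  Position 5: 'k'
  Position 4: 'h'
  Position 3: 'p'
  Position 2: 'h'
  Position 1: 'p'
  Position 0: 'l'
Reversed: ikhphpl

ikhphpl


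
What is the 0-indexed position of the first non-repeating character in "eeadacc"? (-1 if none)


Input: eeadacc
Character frequencies:
  'a': 2
  'c': 2
  'd': 1
  'e': 2
Scanning left to right for freq == 1:
  Position 0 ('e'): freq=2, skip
  Position 1 ('e'): freq=2, skip
  Position 2 ('a'): freq=2, skip
  Position 3 ('d'): unique! => answer = 3

3


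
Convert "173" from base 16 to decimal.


Input: "173" in base 16
Positional expansion:
  Digit '1' (value 1) x 16^2 = 256
  Digit '7' (value 7) x 16^1 = 112
  Digit '3' (value 3) x 16^0 = 3
Sum = 371

371


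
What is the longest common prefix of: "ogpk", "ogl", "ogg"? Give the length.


Words: ogpk, ogl, ogg
  Position 0: all 'o' => match
  Position 1: all 'g' => match
  Position 2: ('p', 'l', 'g') => mismatch, stop
LCP = "og" (length 2)

2


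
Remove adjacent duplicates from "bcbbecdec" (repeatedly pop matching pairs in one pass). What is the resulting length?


Input: bcbbecdec
Stack-based adjacent duplicate removal:
  Read 'b': push. Stack: b
  Read 'c': push. Stack: bc
  Read 'b': push. Stack: bcb
  Read 'b': matches stack top 'b' => pop. Stack: bc
  Read 'e': push. Stack: bce
  Read 'c': push. Stack: bcec
  Read 'd': push. Stack: bcecd
  Read 'e': push. Stack: bcecde
  Read 'c': push. Stack: bcecdec
Final stack: "bcecdec" (length 7)

7


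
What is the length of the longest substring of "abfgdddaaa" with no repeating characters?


Input: "abfgdddaaa"
Sliding window (track last position of each char):
  Position 0 ('a'): window [0,0] length 1 -- new best
  Position 1 ('b'): window [0,1] length 2 -- new best
  Position 2 ('f'): window [0,2] length 3 -- new best
  Position 3 ('g'): window [0,3] length 4 -- new best
  Position 4 ('d'): window [0,4] length 5 -- new best
  Position 5 ('d'): repeat (last at 4), move window start to 5
  Position 5 ('d'): window [5,5] length 1
  Position 6 ('d'): repeat (last at 5), move window start to 6
  Position 6 ('d'): window [6,6] length 1
  Position 7 ('a'): window [6,7] length 2
  Position 8 ('a'): repeat (last at 7), move window start to 8
  Position 8 ('a'): window [8,8] length 1
  Position 9 ('a'): repeat (last at 8), move window start to 9
  Position 9 ('a'): window [9,9] length 1
Longest substring with no repeats: "abfgd" with length 5

5


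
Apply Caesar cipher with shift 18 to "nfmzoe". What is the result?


Caesar cipher: shift "nfmzoe" by 18
  'n' (pos 13) + 18 = pos 5 = 'f'
  'f' (pos 5) + 18 = pos 23 = 'x'
  'm' (pos 12) + 18 = pos 4 = 'e'
  'z' (pos 25) + 18 = pos 17 = 'r'
  'o' (pos 14) + 18 = pos 6 = 'g'
  'e' (pos 4) + 18 = pos 22 = 'w'
Result: fxergw

fxergw


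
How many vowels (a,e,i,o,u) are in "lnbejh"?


Input: lnbejh
Checking each character:
  'l' at position 0: consonant
  'n' at position 1: consonant
  'b' at position 2: consonant
  'e' at position 3: vowel (running total: 1)
  'j' at position 4: consonant
  'h' at position 5: consonant
Total vowels: 1

1


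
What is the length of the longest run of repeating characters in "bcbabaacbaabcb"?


Input: "bcbabaacbaabcb"
Scanning for longest run:
  Position 1 ('c'): new char, reset run to 1
  Position 2 ('b'): new char, reset run to 1
  Position 3 ('a'): new char, reset run to 1
  Position 4 ('b'): new char, reset run to 1
  Position 5 ('a'): new char, reset run to 1
  Position 6 ('a'): continues run of 'a', length=2
  Position 7 ('c'): new char, reset run to 1
  Position 8 ('b'): new char, reset run to 1
  Position 9 ('a'): new char, reset run to 1
  Position 10 ('a'): continues run of 'a', length=2
  Position 11 ('b'): new char, reset run to 1
  Position 12 ('c'): new char, reset run to 1
  Position 13 ('b'): new char, reset run to 1
Longest run: 'a' with length 2

2


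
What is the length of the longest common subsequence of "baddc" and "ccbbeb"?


LCS of "baddc" and "ccbbeb"
DP table:
           c    c    b    b    e    b
      0    0    0    0    0    0    0
  b   0    0    0    1    1    1    1
  a   0    0    0    1    1    1    1
  d   0    0    0    1    1    1    1
  d   0    0    0    1    1    1    1
  c   0    1    1    1    1    1    1
LCS length = dp[5][6] = 1

1


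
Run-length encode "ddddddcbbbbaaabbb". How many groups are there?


Input: ddddddcbbbbaaabbb
Scanning for consecutive runs:
  Group 1: 'd' x 6 (positions 0-5)
  Group 2: 'c' x 1 (positions 6-6)
  Group 3: 'b' x 4 (positions 7-10)
  Group 4: 'a' x 3 (positions 11-13)
  Group 5: 'b' x 3 (positions 14-16)
Total groups: 5

5


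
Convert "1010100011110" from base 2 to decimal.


Input: "1010100011110" in base 2
Positional expansion:
  Digit '1' (value 1) x 2^12 = 4096
  Digit '0' (value 0) x 2^11 = 0
  Digit '1' (value 1) x 2^10 = 1024
  Digit '0' (value 0) x 2^9 = 0
  Digit '1' (value 1) x 2^8 = 256
  Digit '0' (value 0) x 2^7 = 0
  Digit '0' (value 0) x 2^6 = 0
  Digit '0' (value 0) x 2^5 = 0
  Digit '1' (value 1) x 2^4 = 16
  Digit '1' (value 1) x 2^3 = 8
  Digit '1' (value 1) x 2^2 = 4
  Digit '1' (value 1) x 2^1 = 2
  Digit '0' (value 0) x 2^0 = 0
Sum = 5406

5406


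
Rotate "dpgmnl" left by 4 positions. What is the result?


Input: "dpgmnl", rotate left by 4
First 4 characters: "dpgm"
Remaining characters: "nl"
Concatenate remaining + first: "nl" + "dpgm" = "nldpgm"

nldpgm


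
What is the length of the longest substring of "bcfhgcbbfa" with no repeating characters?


Input: "bcfhgcbbfa"
Sliding window (track last position of each char):
  Position 0 ('b'): window [0,0] length 1 -- new best
  Position 1 ('c'): window [0,1] length 2 -- new best
  Position 2 ('f'): window [0,2] length 3 -- new best
  Position 3 ('h'): window [0,3] length 4 -- new best
  Position 4 ('g'): window [0,4] length 5 -- new best
  Position 5 ('c'): repeat (last at 1), move window start to 2
  Position 5 ('c'): window [2,5] length 4
  Position 6 ('b'): window [2,6] length 5
  Position 7 ('b'): repeat (last at 6), move window start to 7
  Position 7 ('b'): window [7,7] length 1
  Position 8 ('f'): window [7,8] length 2
  Position 9 ('a'): window [7,9] length 3
Longest substring with no repeats: "bcfhg" with length 5

5


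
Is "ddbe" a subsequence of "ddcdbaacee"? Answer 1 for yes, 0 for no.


Check if "ddbe" is a subsequence of "ddcdbaacee"
Greedy scan:
  Position 0 ('d'): matches sub[0] = 'd'
  Position 1 ('d'): matches sub[1] = 'd'
  Position 2 ('c'): no match needed
  Position 3 ('d'): no match needed
  Position 4 ('b'): matches sub[2] = 'b'
  Position 5 ('a'): no match needed
  Position 6 ('a'): no match needed
  Position 7 ('c'): no match needed
  Position 8 ('e'): matches sub[3] = 'e'
  Position 9 ('e'): no match needed
All 4 characters matched => is a subsequence

1


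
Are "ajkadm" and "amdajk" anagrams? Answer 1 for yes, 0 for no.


Strings: "ajkadm", "amdajk"
Sorted first:  aadjkm
Sorted second: aadjkm
Sorted forms match => anagrams

1


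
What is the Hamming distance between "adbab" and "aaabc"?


Comparing "adbab" and "aaabc" position by position:
  Position 0: 'a' vs 'a' => same
  Position 1: 'd' vs 'a' => differ
  Position 2: 'b' vs 'a' => differ
  Position 3: 'a' vs 'b' => differ
  Position 4: 'b' vs 'c' => differ
Total differences (Hamming distance): 4

4


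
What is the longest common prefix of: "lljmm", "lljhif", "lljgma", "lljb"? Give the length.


Words: lljmm, lljhif, lljgma, lljb
  Position 0: all 'l' => match
  Position 1: all 'l' => match
  Position 2: all 'j' => match
  Position 3: ('m', 'h', 'g', 'b') => mismatch, stop
LCP = "llj" (length 3)

3


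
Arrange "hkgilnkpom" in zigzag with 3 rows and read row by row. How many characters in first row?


Zigzag "hkgilnkpom" into 3 rows:
Placing characters:
  'h' => row 0
  'k' => row 1
  'g' => row 2
  'i' => row 1
  'l' => row 0
  'n' => row 1
  'k' => row 2
  'p' => row 1
  'o' => row 0
  'm' => row 1
Rows:
  Row 0: "hlo"
  Row 1: "kinpm"
  Row 2: "gk"
First row length: 3

3


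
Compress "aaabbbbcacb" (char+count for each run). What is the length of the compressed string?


Input: aaabbbbcacb
Runs:
  'a' x 3 => "a3"
  'b' x 4 => "b4"
  'c' x 1 => "c1"
  'a' x 1 => "a1"
  'c' x 1 => "c1"
  'b' x 1 => "b1"
Compressed: "a3b4c1a1c1b1"
Compressed length: 12

12


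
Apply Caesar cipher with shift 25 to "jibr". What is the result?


Caesar cipher: shift "jibr" by 25
  'j' (pos 9) + 25 = pos 8 = 'i'
  'i' (pos 8) + 25 = pos 7 = 'h'
  'b' (pos 1) + 25 = pos 0 = 'a'
  'r' (pos 17) + 25 = pos 16 = 'q'
Result: ihaq

ihaq


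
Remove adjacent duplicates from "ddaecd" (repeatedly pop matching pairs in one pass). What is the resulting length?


Input: ddaecd
Stack-based adjacent duplicate removal:
  Read 'd': push. Stack: d
  Read 'd': matches stack top 'd' => pop. Stack: (empty)
  Read 'a': push. Stack: a
  Read 'e': push. Stack: ae
  Read 'c': push. Stack: aec
  Read 'd': push. Stack: aecd
Final stack: "aecd" (length 4)

4


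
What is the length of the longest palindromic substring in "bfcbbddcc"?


Input: "bfcbbddcc"
Checking substrings for palindromes:
  [3:5] "bb" (len 2) => palindrome
  [5:7] "dd" (len 2) => palindrome
  [7:9] "cc" (len 2) => palindrome
Longest palindromic substring: "bb" with length 2

2


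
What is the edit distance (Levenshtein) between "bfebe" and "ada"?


Computing edit distance: "bfebe" -> "ada"
DP table:
           a    d    a
      0    1    2    3
  b   1    1    2    3
  f   2    2    2    3
  e   3    3    3    3
  b   4    4    4    4
  e   5    5    5    5
Edit distance = dp[5][3] = 5

5


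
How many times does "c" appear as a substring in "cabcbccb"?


Searching for "c" in "cabcbccb"
Scanning each position:
  Position 0: "c" => MATCH
  Position 1: "a" => no
  Position 2: "b" => no
  Position 3: "c" => MATCH
  Position 4: "b" => no
  Position 5: "c" => MATCH
  Position 6: "c" => MATCH
  Position 7: "b" => no
Total occurrences: 4

4


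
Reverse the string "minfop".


Input: minfop
Reading characters right to left:
  Position 5: 'p'
  Position 4: 'o'
  Position 3: 'f'
  Position 2: 'n'
  Position 1: 'i'
  Position 0: 'm'
Reversed: pofnim

pofnim


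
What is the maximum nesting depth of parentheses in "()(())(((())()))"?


Input: "()(())(((())()))"
Tracking depth:
  Position 0 '(': depth becomes 1
  Position 1 ')': depth becomes 0
  Position 2 '(': depth becomes 1
  Position 3 '(': depth becomes 2
  Position 4 ')': depth becomes 1
  Position 5 ')': depth becomes 0
  Position 6 '(': depth becomes 1
  Position 7 '(': depth becomes 2
  Position 8 '(': depth becomes 3
  Position 9 '(': depth becomes 4
  Position 10 ')': depth becomes 3
  Position 11 ')': depth becomes 2
  Position 12 '(': depth becomes 3
  Position 13 ')': depth becomes 2
  Position 14 ')': depth becomes 1
  Position 15 ')': depth becomes 0
Maximum depth reached: 4

4


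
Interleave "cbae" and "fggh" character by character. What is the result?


Interleaving "cbae" and "fggh":
  Position 0: 'c' from first, 'f' from second => "cf"
  Position 1: 'b' from first, 'g' from second => "bg"
  Position 2: 'a' from first, 'g' from second => "ag"
  Position 3: 'e' from first, 'h' from second => "eh"
Result: cfbgageh

cfbgageh


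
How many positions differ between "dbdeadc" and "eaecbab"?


Comparing "dbdeadc" and "eaecbab" position by position:
  Position 0: 'd' vs 'e' => DIFFER
  Position 1: 'b' vs 'a' => DIFFER
  Position 2: 'd' vs 'e' => DIFFER
  Position 3: 'e' vs 'c' => DIFFER
  Position 4: 'a' vs 'b' => DIFFER
  Position 5: 'd' vs 'a' => DIFFER
  Position 6: 'c' vs 'b' => DIFFER
Positions that differ: 7

7


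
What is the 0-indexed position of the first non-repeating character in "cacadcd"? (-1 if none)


Input: cacadcd
Character frequencies:
  'a': 2
  'c': 3
  'd': 2
Scanning left to right for freq == 1:
  Position 0 ('c'): freq=3, skip
  Position 1 ('a'): freq=2, skip
  Position 2 ('c'): freq=3, skip
  Position 3 ('a'): freq=2, skip
  Position 4 ('d'): freq=2, skip
  Position 5 ('c'): freq=3, skip
  Position 6 ('d'): freq=2, skip
  No unique character found => answer = -1

-1


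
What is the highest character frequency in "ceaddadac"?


Input: ceaddadac
Character counts:
  'a': 3
  'c': 2
  'd': 3
  'e': 1
Maximum frequency: 3

3


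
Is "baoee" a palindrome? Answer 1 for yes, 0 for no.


Input: baoee
Reversed: eeoab
  Compare pos 0 ('b') with pos 4 ('e'): MISMATCH
  Compare pos 1 ('a') with pos 3 ('e'): MISMATCH
Result: not a palindrome

0


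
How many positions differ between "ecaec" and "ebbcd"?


Comparing "ecaec" and "ebbcd" position by position:
  Position 0: 'e' vs 'e' => same
  Position 1: 'c' vs 'b' => DIFFER
  Position 2: 'a' vs 'b' => DIFFER
  Position 3: 'e' vs 'c' => DIFFER
  Position 4: 'c' vs 'd' => DIFFER
Positions that differ: 4

4


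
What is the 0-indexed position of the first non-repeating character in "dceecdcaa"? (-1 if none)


Input: dceecdcaa
Character frequencies:
  'a': 2
  'c': 3
  'd': 2
  'e': 2
Scanning left to right for freq == 1:
  Position 0 ('d'): freq=2, skip
  Position 1 ('c'): freq=3, skip
  Position 2 ('e'): freq=2, skip
  Position 3 ('e'): freq=2, skip
  Position 4 ('c'): freq=3, skip
  Position 5 ('d'): freq=2, skip
  Position 6 ('c'): freq=3, skip
  Position 7 ('a'): freq=2, skip
  Position 8 ('a'): freq=2, skip
  No unique character found => answer = -1

-1


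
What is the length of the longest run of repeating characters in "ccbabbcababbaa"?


Input: "ccbabbcababbaa"
Scanning for longest run:
  Position 1 ('c'): continues run of 'c', length=2
  Position 2 ('b'): new char, reset run to 1
  Position 3 ('a'): new char, reset run to 1
  Position 4 ('b'): new char, reset run to 1
  Position 5 ('b'): continues run of 'b', length=2
  Position 6 ('c'): new char, reset run to 1
  Position 7 ('a'): new char, reset run to 1
  Position 8 ('b'): new char, reset run to 1
  Position 9 ('a'): new char, reset run to 1
  Position 10 ('b'): new char, reset run to 1
  Position 11 ('b'): continues run of 'b', length=2
  Position 12 ('a'): new char, reset run to 1
  Position 13 ('a'): continues run of 'a', length=2
Longest run: 'c' with length 2

2


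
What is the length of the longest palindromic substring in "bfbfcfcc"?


Input: "bfbfcfcc"
Checking substrings for palindromes:
  [0:3] "bfb" (len 3) => palindrome
  [1:4] "fbf" (len 3) => palindrome
  [3:6] "fcf" (len 3) => palindrome
  [4:7] "cfc" (len 3) => palindrome
  [6:8] "cc" (len 2) => palindrome
Longest palindromic substring: "bfb" with length 3

3


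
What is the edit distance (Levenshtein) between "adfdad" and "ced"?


Computing edit distance: "adfdad" -> "ced"
DP table:
           c    e    d
      0    1    2    3
  a   1    1    2    3
  d   2    2    2    2
  f   3    3    3    3
  d   4    4    4    3
  a   5    5    5    4
  d   6    6    6    5
Edit distance = dp[6][3] = 5

5


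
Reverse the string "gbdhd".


Input: gbdhd
Reading characters right to left:
  Position 4: 'd'
  Position 3: 'h'
  Position 2: 'd'
  Position 1: 'b'
  Position 0: 'g'
Reversed: dhdbg

dhdbg


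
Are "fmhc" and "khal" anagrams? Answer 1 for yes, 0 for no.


Strings: "fmhc", "khal"
Sorted first:  cfhm
Sorted second: ahkl
Differ at position 0: 'c' vs 'a' => not anagrams

0


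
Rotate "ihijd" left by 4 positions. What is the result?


Input: "ihijd", rotate left by 4
First 4 characters: "ihij"
Remaining characters: "d"
Concatenate remaining + first: "d" + "ihij" = "dihij"

dihij


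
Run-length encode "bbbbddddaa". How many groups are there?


Input: bbbbddddaa
Scanning for consecutive runs:
  Group 1: 'b' x 4 (positions 0-3)
  Group 2: 'd' x 4 (positions 4-7)
  Group 3: 'a' x 2 (positions 8-9)
Total groups: 3

3


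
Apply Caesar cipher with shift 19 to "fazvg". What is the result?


Caesar cipher: shift "fazvg" by 19
  'f' (pos 5) + 19 = pos 24 = 'y'
  'a' (pos 0) + 19 = pos 19 = 't'
  'z' (pos 25) + 19 = pos 18 = 's'
  'v' (pos 21) + 19 = pos 14 = 'o'
  'g' (pos 6) + 19 = pos 25 = 'z'
Result: ytsoz

ytsoz


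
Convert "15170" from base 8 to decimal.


Input: "15170" in base 8
Positional expansion:
  Digit '1' (value 1) x 8^4 = 4096
  Digit '5' (value 5) x 8^3 = 2560
  Digit '1' (value 1) x 8^2 = 64
  Digit '7' (value 7) x 8^1 = 56
  Digit '0' (value 0) x 8^0 = 0
Sum = 6776

6776


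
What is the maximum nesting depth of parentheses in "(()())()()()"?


Input: "(()())()()()"
Tracking depth:
  Position 0 '(': depth becomes 1
  Position 1 '(': depth becomes 2
  Position 2 ')': depth becomes 1
  Position 3 '(': depth becomes 2
  Position 4 ')': depth becomes 1
  Position 5 ')': depth becomes 0
  Position 6 '(': depth becomes 1
  Position 7 ')': depth becomes 0
  Position 8 '(': depth becomes 1
  Position 9 ')': depth becomes 0
  Position 10 '(': depth becomes 1
  Position 11 ')': depth becomes 0
Maximum depth reached: 2

2


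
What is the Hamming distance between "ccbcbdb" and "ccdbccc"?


Comparing "ccbcbdb" and "ccdbccc" position by position:
  Position 0: 'c' vs 'c' => same
  Position 1: 'c' vs 'c' => same
  Position 2: 'b' vs 'd' => differ
  Position 3: 'c' vs 'b' => differ
  Position 4: 'b' vs 'c' => differ
  Position 5: 'd' vs 'c' => differ
  Position 6: 'b' vs 'c' => differ
Total differences (Hamming distance): 5

5


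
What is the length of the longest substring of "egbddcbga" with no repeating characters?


Input: "egbddcbga"
Sliding window (track last position of each char):
  Position 0 ('e'): window [0,0] length 1 -- new best
  Position 1 ('g'): window [0,1] length 2 -- new best
  Position 2 ('b'): window [0,2] length 3 -- new best
  Position 3 ('d'): window [0,3] length 4 -- new best
  Position 4 ('d'): repeat (last at 3), move window start to 4
  Position 4 ('d'): window [4,4] length 1
  Position 5 ('c'): window [4,5] length 2
  Position 6 ('b'): window [4,6] length 3
  Position 7 ('g'): window [4,7] length 4
  Position 8 ('a'): window [4,8] length 5 -- new best
Longest substring with no repeats: "dcbga" with length 5

5


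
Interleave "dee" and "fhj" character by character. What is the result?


Interleaving "dee" and "fhj":
  Position 0: 'd' from first, 'f' from second => "df"
  Position 1: 'e' from first, 'h' from second => "eh"
  Position 2: 'e' from first, 'j' from second => "ej"
Result: dfehej

dfehej


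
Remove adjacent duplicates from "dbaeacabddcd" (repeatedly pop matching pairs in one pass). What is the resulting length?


Input: dbaeacabddcd
Stack-based adjacent duplicate removal:
  Read 'd': push. Stack: d
  Read 'b': push. Stack: db
  Read 'a': push. Stack: dba
  Read 'e': push. Stack: dbae
  Read 'a': push. Stack: dbaea
  Read 'c': push. Stack: dbaeac
  Read 'a': push. Stack: dbaeaca
  Read 'b': push. Stack: dbaeacab
  Read 'd': push. Stack: dbaeacabd
  Read 'd': matches stack top 'd' => pop. Stack: dbaeacab
  Read 'c': push. Stack: dbaeacabc
  Read 'd': push. Stack: dbaeacabcd
Final stack: "dbaeacabcd" (length 10)

10


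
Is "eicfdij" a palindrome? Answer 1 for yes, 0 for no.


Input: eicfdij
Reversed: jidfcie
  Compare pos 0 ('e') with pos 6 ('j'): MISMATCH
  Compare pos 1 ('i') with pos 5 ('i'): match
  Compare pos 2 ('c') with pos 4 ('d'): MISMATCH
Result: not a palindrome

0


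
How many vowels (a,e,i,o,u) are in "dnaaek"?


Input: dnaaek
Checking each character:
  'd' at position 0: consonant
  'n' at position 1: consonant
  'a' at position 2: vowel (running total: 1)
  'a' at position 3: vowel (running total: 2)
  'e' at position 4: vowel (running total: 3)
  'k' at position 5: consonant
Total vowels: 3

3


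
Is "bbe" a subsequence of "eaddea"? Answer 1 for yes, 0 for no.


Check if "bbe" is a subsequence of "eaddea"
Greedy scan:
  Position 0 ('e'): no match needed
  Position 1 ('a'): no match needed
  Position 2 ('d'): no match needed
  Position 3 ('d'): no match needed
  Position 4 ('e'): no match needed
  Position 5 ('a'): no match needed
Only matched 0/3 characters => not a subsequence

0


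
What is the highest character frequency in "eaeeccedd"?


Input: eaeeccedd
Character counts:
  'a': 1
  'c': 2
  'd': 2
  'e': 4
Maximum frequency: 4

4


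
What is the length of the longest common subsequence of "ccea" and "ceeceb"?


LCS of "ccea" and "ceeceb"
DP table:
           c    e    e    c    e    b
      0    0    0    0    0    0    0
  c   0    1    1    1    1    1    1
  c   0    1    1    1    2    2    2
  e   0    1    2    2    2    3    3
  a   0    1    2    2    2    3    3
LCS length = dp[4][6] = 3

3


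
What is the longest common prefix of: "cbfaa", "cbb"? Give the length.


Words: cbfaa, cbb
  Position 0: all 'c' => match
  Position 1: all 'b' => match
  Position 2: ('f', 'b') => mismatch, stop
LCP = "cb" (length 2)

2


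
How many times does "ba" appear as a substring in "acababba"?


Searching for "ba" in "acababba"
Scanning each position:
  Position 0: "ac" => no
  Position 1: "ca" => no
  Position 2: "ab" => no
  Position 3: "ba" => MATCH
  Position 4: "ab" => no
  Position 5: "bb" => no
  Position 6: "ba" => MATCH
Total occurrences: 2

2


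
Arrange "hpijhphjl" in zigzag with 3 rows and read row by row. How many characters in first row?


Zigzag "hpijhphjl" into 3 rows:
Placing characters:
  'h' => row 0
  'p' => row 1
  'i' => row 2
  'j' => row 1
  'h' => row 0
  'p' => row 1
  'h' => row 2
  'j' => row 1
  'l' => row 0
Rows:
  Row 0: "hhl"
  Row 1: "pjpj"
  Row 2: "ih"
First row length: 3

3


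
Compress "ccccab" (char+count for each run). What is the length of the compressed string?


Input: ccccab
Runs:
  'c' x 4 => "c4"
  'a' x 1 => "a1"
  'b' x 1 => "b1"
Compressed: "c4a1b1"
Compressed length: 6

6


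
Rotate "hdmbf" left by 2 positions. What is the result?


Input: "hdmbf", rotate left by 2
First 2 characters: "hd"
Remaining characters: "mbf"
Concatenate remaining + first: "mbf" + "hd" = "mbfhd"

mbfhd


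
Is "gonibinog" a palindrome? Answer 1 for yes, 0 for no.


Input: gonibinog
Reversed: gonibinog
  Compare pos 0 ('g') with pos 8 ('g'): match
  Compare pos 1 ('o') with pos 7 ('o'): match
  Compare pos 2 ('n') with pos 6 ('n'): match
  Compare pos 3 ('i') with pos 5 ('i'): match
Result: palindrome

1


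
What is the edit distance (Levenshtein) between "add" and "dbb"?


Computing edit distance: "add" -> "dbb"
DP table:
           d    b    b
      0    1    2    3
  a   1    1    2    3
  d   2    1    2    3
  d   3    2    2    3
Edit distance = dp[3][3] = 3

3


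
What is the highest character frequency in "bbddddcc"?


Input: bbddddcc
Character counts:
  'b': 2
  'c': 2
  'd': 4
Maximum frequency: 4

4


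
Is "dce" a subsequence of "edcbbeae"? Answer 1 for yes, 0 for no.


Check if "dce" is a subsequence of "edcbbeae"
Greedy scan:
  Position 0 ('e'): no match needed
  Position 1 ('d'): matches sub[0] = 'd'
  Position 2 ('c'): matches sub[1] = 'c'
  Position 3 ('b'): no match needed
  Position 4 ('b'): no match needed
  Position 5 ('e'): matches sub[2] = 'e'
  Position 6 ('a'): no match needed
  Position 7 ('e'): no match needed
All 3 characters matched => is a subsequence

1


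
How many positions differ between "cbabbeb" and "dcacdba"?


Comparing "cbabbeb" and "dcacdba" position by position:
  Position 0: 'c' vs 'd' => DIFFER
  Position 1: 'b' vs 'c' => DIFFER
  Position 2: 'a' vs 'a' => same
  Position 3: 'b' vs 'c' => DIFFER
  Position 4: 'b' vs 'd' => DIFFER
  Position 5: 'e' vs 'b' => DIFFER
  Position 6: 'b' vs 'a' => DIFFER
Positions that differ: 6

6


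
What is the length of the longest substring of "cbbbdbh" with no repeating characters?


Input: "cbbbdbh"
Sliding window (track last position of each char):
  Position 0 ('c'): window [0,0] length 1 -- new best
  Position 1 ('b'): window [0,1] length 2 -- new best
  Position 2 ('b'): repeat (last at 1), move window start to 2
  Position 2 ('b'): window [2,2] length 1
  Position 3 ('b'): repeat (last at 2), move window start to 3
  Position 3 ('b'): window [3,3] length 1
  Position 4 ('d'): window [3,4] length 2
  Position 5 ('b'): repeat (last at 3), move window start to 4
  Position 5 ('b'): window [4,5] length 2
  Position 6 ('h'): window [4,6] length 3 -- new best
Longest substring with no repeats: "dbh" with length 3

3


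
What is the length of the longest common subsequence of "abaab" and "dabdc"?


LCS of "abaab" and "dabdc"
DP table:
           d    a    b    d    c
      0    0    0    0    0    0
  a   0    0    1    1    1    1
  b   0    0    1    2    2    2
  a   0    0    1    2    2    2
  a   0    0    1    2    2    2
  b   0    0    1    2    2    2
LCS length = dp[5][5] = 2

2


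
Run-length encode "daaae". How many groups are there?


Input: daaae
Scanning for consecutive runs:
  Group 1: 'd' x 1 (positions 0-0)
  Group 2: 'a' x 3 (positions 1-3)
  Group 3: 'e' x 1 (positions 4-4)
Total groups: 3

3


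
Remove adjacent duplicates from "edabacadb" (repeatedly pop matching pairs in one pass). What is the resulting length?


Input: edabacadb
Stack-based adjacent duplicate removal:
  Read 'e': push. Stack: e
  Read 'd': push. Stack: ed
  Read 'a': push. Stack: eda
  Read 'b': push. Stack: edab
  Read 'a': push. Stack: edaba
  Read 'c': push. Stack: edabac
  Read 'a': push. Stack: edabaca
  Read 'd': push. Stack: edabacad
  Read 'b': push. Stack: edabacadb
Final stack: "edabacadb" (length 9)

9


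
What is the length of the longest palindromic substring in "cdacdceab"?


Input: "cdacdceab"
Checking substrings for palindromes:
  [3:6] "cdc" (len 3) => palindrome
Longest palindromic substring: "cdc" with length 3

3


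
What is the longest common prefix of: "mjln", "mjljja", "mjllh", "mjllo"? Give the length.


Words: mjln, mjljja, mjllh, mjllo
  Position 0: all 'm' => match
  Position 1: all 'j' => match
  Position 2: all 'l' => match
  Position 3: ('n', 'j', 'l', 'l') => mismatch, stop
LCP = "mjl" (length 3)

3


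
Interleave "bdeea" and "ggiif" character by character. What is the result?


Interleaving "bdeea" and "ggiif":
  Position 0: 'b' from first, 'g' from second => "bg"
  Position 1: 'd' from first, 'g' from second => "dg"
  Position 2: 'e' from first, 'i' from second => "ei"
  Position 3: 'e' from first, 'i' from second => "ei"
  Position 4: 'a' from first, 'f' from second => "af"
Result: bgdgeieiaf

bgdgeieiaf


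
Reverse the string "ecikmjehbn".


Input: ecikmjehbn
Reading characters right to left:
  Position 9: 'n'
  Position 8: 'b'
  Position 7: 'h'
  Position 6: 'e'
  Position 5: 'j'
  Position 4: 'm'
  Position 3: 'k'
  Position 2: 'i'
  Position 1: 'c'
  Position 0: 'e'
Reversed: nbhejmkice

nbhejmkice


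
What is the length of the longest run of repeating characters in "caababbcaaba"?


Input: "caababbcaaba"
Scanning for longest run:
  Position 1 ('a'): new char, reset run to 1
  Position 2 ('a'): continues run of 'a', length=2
  Position 3 ('b'): new char, reset run to 1
  Position 4 ('a'): new char, reset run to 1
  Position 5 ('b'): new char, reset run to 1
  Position 6 ('b'): continues run of 'b', length=2
  Position 7 ('c'): new char, reset run to 1
  Position 8 ('a'): new char, reset run to 1
  Position 9 ('a'): continues run of 'a', length=2
  Position 10 ('b'): new char, reset run to 1
  Position 11 ('a'): new char, reset run to 1
Longest run: 'a' with length 2

2


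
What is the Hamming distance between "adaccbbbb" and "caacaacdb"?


Comparing "adaccbbbb" and "caacaacdb" position by position:
  Position 0: 'a' vs 'c' => differ
  Position 1: 'd' vs 'a' => differ
  Position 2: 'a' vs 'a' => same
  Position 3: 'c' vs 'c' => same
  Position 4: 'c' vs 'a' => differ
  Position 5: 'b' vs 'a' => differ
  Position 6: 'b' vs 'c' => differ
  Position 7: 'b' vs 'd' => differ
  Position 8: 'b' vs 'b' => same
Total differences (Hamming distance): 6

6


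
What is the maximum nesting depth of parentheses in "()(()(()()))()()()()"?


Input: "()(()(()()))()()()()"
Tracking depth:
  Position 0 '(': depth becomes 1
  Position 1 ')': depth becomes 0
  Position 2 '(': depth becomes 1
  Position 3 '(': depth becomes 2
  Position 4 ')': depth becomes 1
  Position 5 '(': depth becomes 2
  Position 6 '(': depth becomes 3
  Position 7 ')': depth becomes 2
  Position 8 '(': depth becomes 3
  Position 9 ')': depth becomes 2
  Position 10 ')': depth becomes 1
  Position 11 ')': depth becomes 0
  Position 12 '(': depth becomes 1
  Position 13 ')': depth becomes 0
  Position 14 '(': depth becomes 1
  Position 15 ')': depth becomes 0
  Position 16 '(': depth becomes 1
  Position 17 ')': depth becomes 0
  Position 18 '(': depth becomes 1
  Position 19 ')': depth becomes 0
Maximum depth reached: 3

3


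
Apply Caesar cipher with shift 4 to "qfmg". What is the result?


Caesar cipher: shift "qfmg" by 4
  'q' (pos 16) + 4 = pos 20 = 'u'
  'f' (pos 5) + 4 = pos 9 = 'j'
  'm' (pos 12) + 4 = pos 16 = 'q'
  'g' (pos 6) + 4 = pos 10 = 'k'
Result: ujqk

ujqk


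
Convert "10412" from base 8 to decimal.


Input: "10412" in base 8
Positional expansion:
  Digit '1' (value 1) x 8^4 = 4096
  Digit '0' (value 0) x 8^3 = 0
  Digit '4' (value 4) x 8^2 = 256
  Digit '1' (value 1) x 8^1 = 8
  Digit '2' (value 2) x 8^0 = 2
Sum = 4362

4362
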